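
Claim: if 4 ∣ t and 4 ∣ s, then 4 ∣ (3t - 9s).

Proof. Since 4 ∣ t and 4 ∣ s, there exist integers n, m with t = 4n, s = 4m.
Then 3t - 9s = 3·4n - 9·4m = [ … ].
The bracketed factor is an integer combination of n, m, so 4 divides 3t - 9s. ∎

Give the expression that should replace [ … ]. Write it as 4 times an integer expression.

4(-9m + 3n)

Pull the common 4 out of every term: 3·4n - 9·4m = 4(-9m + 3n).
-9m + 3n is an integer, which exhibits the divisibility.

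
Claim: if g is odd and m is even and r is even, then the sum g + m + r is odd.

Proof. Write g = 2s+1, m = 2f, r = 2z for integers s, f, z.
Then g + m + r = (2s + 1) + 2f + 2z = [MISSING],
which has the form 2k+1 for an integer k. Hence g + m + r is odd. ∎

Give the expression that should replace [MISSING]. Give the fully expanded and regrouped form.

Expanding: (2s + 1) + 2f + 2z = 2f + 2s + 2z + 1.
Every term except the constant is even, so this is 2(f + s + z) + 1,
and f + s + z ∈ ℤ gives the required form.

2(f + s + z) + 1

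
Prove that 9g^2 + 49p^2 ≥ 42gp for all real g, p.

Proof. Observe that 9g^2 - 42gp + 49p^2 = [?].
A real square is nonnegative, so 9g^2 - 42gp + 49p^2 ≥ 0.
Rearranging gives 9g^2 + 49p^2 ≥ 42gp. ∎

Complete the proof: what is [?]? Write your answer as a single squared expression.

(3g - 7p)^2

9g^2 - 42gp + 49p^2 is a perfect-square trinomial: the outer terms are (3g)^2 and (7p)^2, and the cross term is -2·3g·7p.
So 9g^2 - 42gp + 49p^2 = (3g - 7p)^2 ≥ 0.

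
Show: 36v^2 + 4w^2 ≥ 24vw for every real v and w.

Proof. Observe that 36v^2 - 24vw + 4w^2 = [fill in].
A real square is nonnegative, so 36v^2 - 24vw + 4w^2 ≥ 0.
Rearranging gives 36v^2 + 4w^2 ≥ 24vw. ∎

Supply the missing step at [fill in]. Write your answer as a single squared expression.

The leading and trailing coefficients are 6^2 and 2^2, and 24 = 2·6·2, so the trinomial is (6v - 2w)^2.
Hence 36v^2 - 24vw + 4w^2 ≥ 0.

(6v - 2w)^2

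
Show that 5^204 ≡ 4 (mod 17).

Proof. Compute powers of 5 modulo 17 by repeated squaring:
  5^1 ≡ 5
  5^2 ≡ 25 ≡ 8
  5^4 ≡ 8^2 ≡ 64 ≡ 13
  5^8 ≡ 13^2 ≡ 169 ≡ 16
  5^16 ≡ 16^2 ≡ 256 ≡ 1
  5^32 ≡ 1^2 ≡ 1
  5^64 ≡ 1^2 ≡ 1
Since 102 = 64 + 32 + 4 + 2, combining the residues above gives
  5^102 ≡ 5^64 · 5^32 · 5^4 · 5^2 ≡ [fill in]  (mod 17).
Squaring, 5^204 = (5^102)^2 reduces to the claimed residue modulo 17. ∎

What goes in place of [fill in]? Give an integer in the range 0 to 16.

5^64 · 5^32 · 5^4 · 5^2 ≡ 1 · 1 · 13 · 8 = 104.
104 mod 17 = 2, so 5^102 ≡ 2 (mod 17).

2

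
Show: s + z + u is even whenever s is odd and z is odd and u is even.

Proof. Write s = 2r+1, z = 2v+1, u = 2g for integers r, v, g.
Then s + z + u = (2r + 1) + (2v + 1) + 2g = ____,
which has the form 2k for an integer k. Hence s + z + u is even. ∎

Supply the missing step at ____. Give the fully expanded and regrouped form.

Expanding: (2r + 1) + (2v + 1) + 2g = 2g + 2r + 2v + 2.
Every term is even; pulling out the factor of 2 gives 2(g + r + v + 1).

2(g + r + v + 1)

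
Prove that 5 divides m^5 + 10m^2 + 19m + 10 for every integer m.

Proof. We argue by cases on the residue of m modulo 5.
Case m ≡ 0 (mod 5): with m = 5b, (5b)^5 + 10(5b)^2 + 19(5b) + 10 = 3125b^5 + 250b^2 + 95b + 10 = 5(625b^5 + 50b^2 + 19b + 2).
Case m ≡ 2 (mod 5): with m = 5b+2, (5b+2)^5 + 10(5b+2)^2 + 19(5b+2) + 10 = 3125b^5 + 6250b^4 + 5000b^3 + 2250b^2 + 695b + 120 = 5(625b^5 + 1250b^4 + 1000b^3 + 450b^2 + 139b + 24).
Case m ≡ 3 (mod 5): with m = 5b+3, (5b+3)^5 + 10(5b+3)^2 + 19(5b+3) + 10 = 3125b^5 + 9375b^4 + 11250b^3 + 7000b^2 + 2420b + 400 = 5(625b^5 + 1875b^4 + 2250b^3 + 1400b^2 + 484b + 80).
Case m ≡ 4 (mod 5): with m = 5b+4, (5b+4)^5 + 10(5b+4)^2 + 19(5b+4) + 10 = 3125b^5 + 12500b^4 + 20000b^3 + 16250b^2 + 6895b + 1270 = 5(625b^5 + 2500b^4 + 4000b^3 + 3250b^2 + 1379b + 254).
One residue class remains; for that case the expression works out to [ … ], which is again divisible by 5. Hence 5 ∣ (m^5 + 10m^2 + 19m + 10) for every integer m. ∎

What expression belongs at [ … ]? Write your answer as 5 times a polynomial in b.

Only m ≡ 1 (mod 5) is unaccounted for. Put m = 5b+1:
(5b+1)^5 + 10(5b+1)^2 + 19(5b+1) + 10 expands to 3125b^5 + 3125b^4 + 1250b^3 + 500b^2 + 220b + 40,
and factoring out 5 leaves 5(625b^5 + 625b^4 + 250b^3 + 100b^2 + 44b + 8).

5(625b^5 + 625b^4 + 250b^3 + 100b^2 + 44b + 8)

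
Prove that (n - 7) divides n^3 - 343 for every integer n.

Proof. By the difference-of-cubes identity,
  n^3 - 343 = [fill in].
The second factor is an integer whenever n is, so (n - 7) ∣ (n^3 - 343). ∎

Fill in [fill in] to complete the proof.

Polynomial division of n^3 - 343 by n - 7 leaves remainder 0 and quotient n^2 + 7n + 49.
Hence n^3 - 343 = (n - 7)(n^2 + 7n + 49).

(n - 7)(n^2 + 7n + 49)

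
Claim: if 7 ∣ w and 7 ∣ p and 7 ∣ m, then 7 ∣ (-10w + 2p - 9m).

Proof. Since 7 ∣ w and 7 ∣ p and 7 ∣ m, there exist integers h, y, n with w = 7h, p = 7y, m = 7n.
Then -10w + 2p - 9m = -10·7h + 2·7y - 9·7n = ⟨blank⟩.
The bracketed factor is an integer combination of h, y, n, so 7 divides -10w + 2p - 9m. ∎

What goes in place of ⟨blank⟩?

7(-10h - 9n + 2y)

Each term has a factor of 7: -10·7h + 2·7y - 9·7n = 7·(-10h - 9n + 2y).
Since -10h - 9n + 2y is an integer, 7 ∣ (-10w + 2p - 9m).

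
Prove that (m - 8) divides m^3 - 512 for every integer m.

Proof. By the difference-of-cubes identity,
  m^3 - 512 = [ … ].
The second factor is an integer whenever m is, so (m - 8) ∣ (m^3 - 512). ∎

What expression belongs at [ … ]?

a^3 - b^3 = (a - b)(a^2 + ab + b^2). With a = m, b = 8:
m^3 - 512 = (m - 8)(m^2 + 8m + 64).

(m - 8)(m^2 + 8m + 64)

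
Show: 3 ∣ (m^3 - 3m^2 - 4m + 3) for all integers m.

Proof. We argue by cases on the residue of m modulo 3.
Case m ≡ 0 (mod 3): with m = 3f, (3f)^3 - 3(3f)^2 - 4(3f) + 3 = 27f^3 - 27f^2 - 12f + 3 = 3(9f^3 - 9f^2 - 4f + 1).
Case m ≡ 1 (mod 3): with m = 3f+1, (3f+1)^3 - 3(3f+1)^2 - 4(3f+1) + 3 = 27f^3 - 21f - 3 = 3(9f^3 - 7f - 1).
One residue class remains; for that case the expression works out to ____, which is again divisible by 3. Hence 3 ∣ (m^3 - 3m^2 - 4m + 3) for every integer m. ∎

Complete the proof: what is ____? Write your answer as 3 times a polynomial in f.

The residues treated are {0, 1}, so the missing case is m ≡ 2 (mod 3); write m = 3f+2.
Then (3f+2)^3 - 3(3f+2)^2 - 4(3f+2) + 3 = 27f^3 + 27f^2 - 12f - 9 = 3(9f^3 + 9f^2 - 4f - 3).

3(9f^3 + 9f^2 - 4f - 3)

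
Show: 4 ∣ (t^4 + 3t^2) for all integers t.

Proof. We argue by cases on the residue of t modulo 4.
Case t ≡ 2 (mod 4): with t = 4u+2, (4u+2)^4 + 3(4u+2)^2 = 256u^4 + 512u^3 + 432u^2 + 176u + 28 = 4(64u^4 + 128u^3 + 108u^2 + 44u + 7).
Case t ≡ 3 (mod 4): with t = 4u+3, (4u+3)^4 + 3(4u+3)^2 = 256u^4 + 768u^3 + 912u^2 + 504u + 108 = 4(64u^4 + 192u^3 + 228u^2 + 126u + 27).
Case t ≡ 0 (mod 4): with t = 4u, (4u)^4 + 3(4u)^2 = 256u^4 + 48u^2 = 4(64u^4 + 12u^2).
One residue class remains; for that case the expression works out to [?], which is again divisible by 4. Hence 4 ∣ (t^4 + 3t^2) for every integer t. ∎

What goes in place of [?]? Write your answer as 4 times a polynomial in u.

4(64u^4 + 64u^3 + 36u^2 + 10u + 1)

The residues treated are {2, 3, 0}, so the missing case is t ≡ 1 (mod 4); write t = 4u+1.
Then (4u+1)^4 + 3(4u+1)^2 = 256u^4 + 256u^3 + 144u^2 + 40u + 4 = 4(64u^4 + 64u^3 + 36u^2 + 10u + 1).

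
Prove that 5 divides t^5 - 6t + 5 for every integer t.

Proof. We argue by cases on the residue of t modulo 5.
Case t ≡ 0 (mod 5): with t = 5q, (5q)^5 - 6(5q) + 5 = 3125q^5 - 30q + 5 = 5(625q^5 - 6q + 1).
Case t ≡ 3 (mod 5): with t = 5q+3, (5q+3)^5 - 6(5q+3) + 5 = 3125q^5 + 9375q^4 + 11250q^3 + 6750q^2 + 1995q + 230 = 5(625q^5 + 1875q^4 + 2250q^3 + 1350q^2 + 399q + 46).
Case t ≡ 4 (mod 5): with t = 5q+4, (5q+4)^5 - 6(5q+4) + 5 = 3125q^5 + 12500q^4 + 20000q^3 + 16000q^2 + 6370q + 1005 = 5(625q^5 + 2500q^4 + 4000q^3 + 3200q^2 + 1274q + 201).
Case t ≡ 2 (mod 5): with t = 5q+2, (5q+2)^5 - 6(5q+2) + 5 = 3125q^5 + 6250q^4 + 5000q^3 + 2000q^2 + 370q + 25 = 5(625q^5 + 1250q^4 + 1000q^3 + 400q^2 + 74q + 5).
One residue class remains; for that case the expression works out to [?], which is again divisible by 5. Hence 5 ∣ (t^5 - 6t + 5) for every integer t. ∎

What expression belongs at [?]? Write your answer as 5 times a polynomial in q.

5(625q^5 + 625q^4 + 250q^3 + 50q^2 - q)

The residues treated are {0, 3, 4, 2}, so the missing case is t ≡ 1 (mod 5); write t = 5q+1.
Then (5q+1)^5 - 6(5q+1) + 5 = 3125q^5 + 3125q^4 + 1250q^3 + 250q^2 - 5q = 5(625q^5 + 625q^4 + 250q^3 + 50q^2 - q).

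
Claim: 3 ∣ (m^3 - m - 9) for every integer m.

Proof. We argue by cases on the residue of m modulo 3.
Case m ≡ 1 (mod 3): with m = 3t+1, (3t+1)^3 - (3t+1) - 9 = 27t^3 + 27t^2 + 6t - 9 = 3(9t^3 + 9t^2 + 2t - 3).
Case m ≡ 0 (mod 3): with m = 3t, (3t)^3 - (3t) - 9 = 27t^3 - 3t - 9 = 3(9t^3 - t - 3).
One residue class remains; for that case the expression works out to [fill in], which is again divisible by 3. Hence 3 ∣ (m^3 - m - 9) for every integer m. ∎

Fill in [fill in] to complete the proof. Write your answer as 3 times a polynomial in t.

3(9t^3 + 18t^2 + 11t - 1)

The residues treated are {1, 0}, so the missing case is m ≡ 2 (mod 3); write m = 3t+2.
Then (3t+2)^3 - (3t+2) - 9 = 27t^3 + 54t^2 + 33t - 3 = 3(9t^3 + 18t^2 + 11t - 1).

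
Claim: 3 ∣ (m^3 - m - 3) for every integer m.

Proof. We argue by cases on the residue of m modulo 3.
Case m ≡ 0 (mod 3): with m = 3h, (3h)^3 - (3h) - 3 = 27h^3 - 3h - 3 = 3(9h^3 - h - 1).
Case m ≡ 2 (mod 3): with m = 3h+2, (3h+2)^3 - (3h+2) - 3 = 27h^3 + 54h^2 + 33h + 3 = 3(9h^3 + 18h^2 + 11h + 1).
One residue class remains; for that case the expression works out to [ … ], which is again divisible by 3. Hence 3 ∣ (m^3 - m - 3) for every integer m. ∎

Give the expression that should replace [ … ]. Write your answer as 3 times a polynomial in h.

Only m ≡ 1 (mod 3) is unaccounted for. Put m = 3h+1:
(3h+1)^3 - (3h+1) - 3 expands to 27h^3 + 27h^2 + 6h - 3,
and factoring out 3 leaves 3(9h^3 + 9h^2 + 2h - 1).

3(9h^3 + 9h^2 + 2h - 1)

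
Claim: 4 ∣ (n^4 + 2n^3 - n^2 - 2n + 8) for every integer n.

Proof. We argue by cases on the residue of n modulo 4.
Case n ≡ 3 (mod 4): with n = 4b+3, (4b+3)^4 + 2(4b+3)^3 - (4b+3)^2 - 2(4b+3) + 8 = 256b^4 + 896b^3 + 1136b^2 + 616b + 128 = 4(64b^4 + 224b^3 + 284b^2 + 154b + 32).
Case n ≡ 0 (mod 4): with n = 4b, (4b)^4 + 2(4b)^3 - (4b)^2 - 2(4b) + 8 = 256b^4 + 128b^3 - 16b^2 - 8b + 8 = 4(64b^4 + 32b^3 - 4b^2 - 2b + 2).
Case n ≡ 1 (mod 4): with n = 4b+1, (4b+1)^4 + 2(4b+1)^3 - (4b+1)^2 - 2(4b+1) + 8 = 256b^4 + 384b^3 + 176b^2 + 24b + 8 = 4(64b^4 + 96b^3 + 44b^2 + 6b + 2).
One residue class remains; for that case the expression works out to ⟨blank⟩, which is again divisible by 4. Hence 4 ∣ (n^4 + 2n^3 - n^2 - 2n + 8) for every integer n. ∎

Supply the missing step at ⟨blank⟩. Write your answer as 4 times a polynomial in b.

4(64b^4 + 160b^3 + 140b^2 + 50b + 8)

The residues treated are {3, 0, 1}, so the missing case is n ≡ 2 (mod 4); write n = 4b+2.
Then (4b+2)^4 + 2(4b+2)^3 - (4b+2)^2 - 2(4b+2) + 8 = 256b^4 + 640b^3 + 560b^2 + 200b + 32 = 4(64b^4 + 160b^3 + 140b^2 + 50b + 8).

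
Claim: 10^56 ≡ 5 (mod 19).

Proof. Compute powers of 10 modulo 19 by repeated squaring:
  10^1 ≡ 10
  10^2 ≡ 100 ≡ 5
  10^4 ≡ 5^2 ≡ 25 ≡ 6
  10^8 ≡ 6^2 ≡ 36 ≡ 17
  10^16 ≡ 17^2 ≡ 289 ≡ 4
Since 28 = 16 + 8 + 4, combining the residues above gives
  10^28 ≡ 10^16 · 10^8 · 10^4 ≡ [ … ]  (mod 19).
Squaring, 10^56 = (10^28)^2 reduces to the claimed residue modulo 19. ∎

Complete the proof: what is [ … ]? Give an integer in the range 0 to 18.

Multiply the listed residues: 4 · 17 · 6 = 68 → 408.
Reducing modulo 19: 408 = 21·19 + 9, so 10^28 ≡ 9.

9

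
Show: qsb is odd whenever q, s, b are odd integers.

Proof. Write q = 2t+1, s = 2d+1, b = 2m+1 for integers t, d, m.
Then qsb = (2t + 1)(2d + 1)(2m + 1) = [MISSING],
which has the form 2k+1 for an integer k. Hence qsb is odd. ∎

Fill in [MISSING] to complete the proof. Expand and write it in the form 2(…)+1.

(2t + 1)(2d + 1)(2m + 1) = 8dmt + 4dm + 4dt + 2d + 4mt + 2m + 2t + 1
= 2(4dmt + 2dm + 2dt + d + 2mt + m + t) + 1.
Since 4dmt + 2dm + 2dt + d + 2mt + m + t is an integer, the product is of the form 2k+1 for an integer k.

2(4dmt + 2dm + 2dt + d + 2mt + m + t) + 1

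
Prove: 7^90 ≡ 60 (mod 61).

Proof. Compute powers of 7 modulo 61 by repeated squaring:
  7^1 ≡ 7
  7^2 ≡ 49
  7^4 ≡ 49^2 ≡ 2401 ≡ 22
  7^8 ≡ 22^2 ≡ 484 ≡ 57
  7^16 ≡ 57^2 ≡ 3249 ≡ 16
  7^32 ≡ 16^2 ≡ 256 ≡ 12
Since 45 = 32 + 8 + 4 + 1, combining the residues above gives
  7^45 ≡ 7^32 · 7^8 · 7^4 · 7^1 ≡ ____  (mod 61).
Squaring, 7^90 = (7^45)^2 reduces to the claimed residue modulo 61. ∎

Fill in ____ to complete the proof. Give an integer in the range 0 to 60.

50

Multiply the listed residues: 12 · 57 · 22 · 7 = 684 → 15048 → 105336.
Reducing modulo 61: 105336 = 1726·61 + 50, so 7^45 ≡ 50.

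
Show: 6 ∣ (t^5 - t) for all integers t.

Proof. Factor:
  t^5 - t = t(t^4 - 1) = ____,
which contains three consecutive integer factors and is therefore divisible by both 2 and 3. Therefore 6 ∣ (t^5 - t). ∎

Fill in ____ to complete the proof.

(t - 1)t(t + 1)(t^2 + 1)

t^4 - 1 = (t^2 - 1)(t^2 + 1), and t^2 - 1 = (t-1)(t+1).
So t(t^4 - 1) = (t - 1)t(t + 1)(t^2 + 1).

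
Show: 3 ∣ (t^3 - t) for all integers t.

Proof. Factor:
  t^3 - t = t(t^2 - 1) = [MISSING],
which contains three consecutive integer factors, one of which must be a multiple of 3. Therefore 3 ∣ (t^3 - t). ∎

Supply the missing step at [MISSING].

(t - 1)t(t + 1)

t(t^2 - 1) = t(t - 1)(t + 1) = (t - 1)t(t + 1).
These three factors are consecutive integers, so their product is divisible by 3.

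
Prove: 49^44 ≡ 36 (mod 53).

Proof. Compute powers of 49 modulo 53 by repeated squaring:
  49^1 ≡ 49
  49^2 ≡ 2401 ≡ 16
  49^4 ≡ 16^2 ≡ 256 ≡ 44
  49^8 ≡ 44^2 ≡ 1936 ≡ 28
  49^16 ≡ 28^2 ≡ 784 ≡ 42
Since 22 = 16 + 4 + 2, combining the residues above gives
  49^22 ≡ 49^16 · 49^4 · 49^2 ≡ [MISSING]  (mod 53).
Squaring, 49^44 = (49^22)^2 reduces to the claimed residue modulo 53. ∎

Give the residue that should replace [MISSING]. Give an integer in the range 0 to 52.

47

49^16 · 49^4 · 49^2 ≡ 42 · 44 · 16 = 29568.
29568 mod 53 = 47, so 49^22 ≡ 47 (mod 53).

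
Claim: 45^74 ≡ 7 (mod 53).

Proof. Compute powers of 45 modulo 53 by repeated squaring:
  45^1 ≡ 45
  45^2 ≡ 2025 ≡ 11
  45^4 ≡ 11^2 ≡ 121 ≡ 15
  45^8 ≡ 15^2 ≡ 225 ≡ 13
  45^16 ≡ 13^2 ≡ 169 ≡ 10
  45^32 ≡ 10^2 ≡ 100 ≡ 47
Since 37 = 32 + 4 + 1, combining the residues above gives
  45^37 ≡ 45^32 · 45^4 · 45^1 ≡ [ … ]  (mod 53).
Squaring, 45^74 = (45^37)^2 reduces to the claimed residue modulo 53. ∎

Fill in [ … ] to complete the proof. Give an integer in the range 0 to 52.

Multiply the listed residues: 47 · 15 · 45 = 705 → 31725.
Reducing modulo 53: 31725 = 598·53 + 31, so 45^37 ≡ 31.

31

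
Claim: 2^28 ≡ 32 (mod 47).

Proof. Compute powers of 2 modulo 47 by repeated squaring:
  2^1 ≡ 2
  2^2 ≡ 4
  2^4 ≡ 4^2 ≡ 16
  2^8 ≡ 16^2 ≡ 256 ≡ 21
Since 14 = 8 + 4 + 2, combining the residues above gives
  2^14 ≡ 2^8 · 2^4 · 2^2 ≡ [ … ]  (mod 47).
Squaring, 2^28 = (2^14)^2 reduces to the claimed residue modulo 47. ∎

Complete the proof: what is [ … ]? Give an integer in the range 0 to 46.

28

Multiply the listed residues: 21 · 16 · 4 = 336 → 1344.
Reducing modulo 47: 1344 = 28·47 + 28, so 2^14 ≡ 28.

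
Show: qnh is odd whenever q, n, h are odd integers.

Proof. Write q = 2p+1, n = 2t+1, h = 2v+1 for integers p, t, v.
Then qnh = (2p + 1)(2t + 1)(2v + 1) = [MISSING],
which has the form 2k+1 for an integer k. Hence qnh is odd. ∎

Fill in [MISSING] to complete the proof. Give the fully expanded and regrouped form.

(2p + 1)(2t + 1)(2v + 1) = 8ptv + 4pt + 4pv + 2p + 4tv + 2t + 2v + 1
= 2(4ptv + 2pt + 2pv + p + 2tv + t + v) + 1.
Since 4ptv + 2pt + 2pv + p + 2tv + t + v is an integer, the product is of the form 2k+1 for an integer k.

2(4ptv + 2pt + 2pv + p + 2tv + t + v) + 1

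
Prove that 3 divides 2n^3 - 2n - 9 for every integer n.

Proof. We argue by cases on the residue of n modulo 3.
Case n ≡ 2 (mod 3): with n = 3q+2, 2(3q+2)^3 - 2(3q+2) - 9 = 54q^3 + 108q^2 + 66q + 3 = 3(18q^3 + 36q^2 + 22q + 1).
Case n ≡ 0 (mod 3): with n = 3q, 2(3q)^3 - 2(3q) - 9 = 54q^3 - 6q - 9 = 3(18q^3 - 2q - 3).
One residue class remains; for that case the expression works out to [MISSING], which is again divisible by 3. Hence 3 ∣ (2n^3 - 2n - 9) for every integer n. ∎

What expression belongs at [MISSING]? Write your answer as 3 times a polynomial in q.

3(18q^3 + 18q^2 + 4q - 3)

The residues treated are {2, 0}, so the missing case is n ≡ 1 (mod 3); write n = 3q+1.
Then 2(3q+1)^3 - 2(3q+1) - 9 = 54q^3 + 54q^2 + 12q - 9 = 3(18q^3 + 18q^2 + 4q - 3).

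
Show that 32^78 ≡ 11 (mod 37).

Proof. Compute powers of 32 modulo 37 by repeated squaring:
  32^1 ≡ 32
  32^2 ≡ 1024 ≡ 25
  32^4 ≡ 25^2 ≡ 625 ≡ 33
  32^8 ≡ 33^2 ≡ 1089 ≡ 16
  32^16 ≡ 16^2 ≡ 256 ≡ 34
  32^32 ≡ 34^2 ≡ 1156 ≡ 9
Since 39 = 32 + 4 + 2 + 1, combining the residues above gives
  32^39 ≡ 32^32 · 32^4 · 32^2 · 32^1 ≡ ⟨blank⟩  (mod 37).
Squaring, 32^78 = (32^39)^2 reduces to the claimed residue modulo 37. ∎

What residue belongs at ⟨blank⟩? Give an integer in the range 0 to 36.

23

Multiply the listed residues: 9 · 33 · 25 · 32 = 297 → 7425 → 237600.
Reducing modulo 37: 237600 = 6421·37 + 23, so 32^39 ≡ 23.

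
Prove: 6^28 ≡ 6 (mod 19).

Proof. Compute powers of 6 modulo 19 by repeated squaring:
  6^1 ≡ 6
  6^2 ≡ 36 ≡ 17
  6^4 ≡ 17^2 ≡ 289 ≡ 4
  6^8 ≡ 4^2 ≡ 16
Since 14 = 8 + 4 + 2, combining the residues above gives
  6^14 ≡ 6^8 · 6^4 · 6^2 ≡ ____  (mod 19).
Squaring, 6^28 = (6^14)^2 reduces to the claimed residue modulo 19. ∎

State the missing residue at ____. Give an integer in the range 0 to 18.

Multiply the listed residues: 16 · 4 · 17 = 64 → 1088.
Reducing modulo 19: 1088 = 57·19 + 5, so 6^14 ≡ 5.

5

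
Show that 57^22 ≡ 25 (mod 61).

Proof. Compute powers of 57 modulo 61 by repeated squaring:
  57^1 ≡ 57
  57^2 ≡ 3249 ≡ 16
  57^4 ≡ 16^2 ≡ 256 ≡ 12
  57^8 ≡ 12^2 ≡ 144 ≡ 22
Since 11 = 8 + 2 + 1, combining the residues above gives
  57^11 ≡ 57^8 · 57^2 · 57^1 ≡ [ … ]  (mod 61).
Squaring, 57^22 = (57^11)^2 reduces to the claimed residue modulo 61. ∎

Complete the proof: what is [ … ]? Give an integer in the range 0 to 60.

57^8 · 57^2 · 57^1 ≡ 22 · 16 · 57 = 20064.
20064 mod 61 = 56, so 57^11 ≡ 56 (mod 61).

56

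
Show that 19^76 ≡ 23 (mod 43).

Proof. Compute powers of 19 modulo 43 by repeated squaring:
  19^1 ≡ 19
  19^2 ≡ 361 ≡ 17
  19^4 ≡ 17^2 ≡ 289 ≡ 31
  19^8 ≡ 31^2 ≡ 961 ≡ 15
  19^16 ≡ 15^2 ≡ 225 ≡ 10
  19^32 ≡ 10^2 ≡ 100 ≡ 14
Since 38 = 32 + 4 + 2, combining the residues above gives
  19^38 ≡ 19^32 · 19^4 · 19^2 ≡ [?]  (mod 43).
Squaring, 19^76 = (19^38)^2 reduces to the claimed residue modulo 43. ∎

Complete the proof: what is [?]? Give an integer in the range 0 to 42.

25

Multiply the listed residues: 14 · 31 · 17 = 434 → 7378.
Reducing modulo 43: 7378 = 171·43 + 25, so 19^38 ≡ 25.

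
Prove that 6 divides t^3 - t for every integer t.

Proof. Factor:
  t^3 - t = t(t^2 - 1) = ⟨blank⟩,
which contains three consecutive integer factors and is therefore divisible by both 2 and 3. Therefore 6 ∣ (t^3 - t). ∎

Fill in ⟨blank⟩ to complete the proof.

t(t^2 - 1) = t(t - 1)(t + 1) = (t - 1)t(t + 1).
These three factors are consecutive integers, so their product is divisible by 6.

(t - 1)t(t + 1)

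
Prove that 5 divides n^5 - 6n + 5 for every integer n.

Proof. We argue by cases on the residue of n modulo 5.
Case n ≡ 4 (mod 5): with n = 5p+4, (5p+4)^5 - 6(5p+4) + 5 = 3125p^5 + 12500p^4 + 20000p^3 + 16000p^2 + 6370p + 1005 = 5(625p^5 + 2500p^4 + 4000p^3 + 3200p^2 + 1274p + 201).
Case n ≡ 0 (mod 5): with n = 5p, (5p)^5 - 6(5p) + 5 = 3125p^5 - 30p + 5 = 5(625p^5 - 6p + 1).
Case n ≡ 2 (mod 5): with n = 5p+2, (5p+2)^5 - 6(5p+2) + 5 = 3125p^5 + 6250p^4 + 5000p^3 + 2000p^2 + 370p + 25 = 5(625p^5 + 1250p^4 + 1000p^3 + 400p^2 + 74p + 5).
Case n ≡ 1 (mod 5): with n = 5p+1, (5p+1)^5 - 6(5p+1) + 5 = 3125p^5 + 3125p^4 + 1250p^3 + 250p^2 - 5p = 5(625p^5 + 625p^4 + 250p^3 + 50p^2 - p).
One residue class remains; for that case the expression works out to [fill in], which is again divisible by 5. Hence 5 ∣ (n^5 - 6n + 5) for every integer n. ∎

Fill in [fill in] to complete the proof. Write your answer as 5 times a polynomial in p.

5(625p^5 + 1875p^4 + 2250p^3 + 1350p^2 + 399p + 46)

The residues treated are {4, 0, 2, 1}, so the missing case is n ≡ 3 (mod 5); write n = 5p+3.
Then (5p+3)^5 - 6(5p+3) + 5 = 3125p^5 + 9375p^4 + 11250p^3 + 6750p^2 + 1995p + 230 = 5(625p^5 + 1875p^4 + 2250p^3 + 1350p^2 + 399p + 46).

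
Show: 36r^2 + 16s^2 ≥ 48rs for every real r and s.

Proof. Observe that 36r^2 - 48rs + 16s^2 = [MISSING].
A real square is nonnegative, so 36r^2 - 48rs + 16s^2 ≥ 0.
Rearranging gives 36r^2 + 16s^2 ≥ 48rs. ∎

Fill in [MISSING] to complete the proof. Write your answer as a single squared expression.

(6r - 4s)^2

36r^2 - 48rs + 16s^2 is a perfect-square trinomial: the outer terms are (6r)^2 and (4s)^2, and the cross term is -2·6r·4s.
So 36r^2 - 48rs + 16s^2 = (6r - 4s)^2 ≥ 0.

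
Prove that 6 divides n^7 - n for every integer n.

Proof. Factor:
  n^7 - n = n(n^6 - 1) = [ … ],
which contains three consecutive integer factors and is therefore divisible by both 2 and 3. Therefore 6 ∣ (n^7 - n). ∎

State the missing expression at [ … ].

(n - 1)n(n + 1)(n^4 + n^2 + 1)

n^6 - 1 = (n^2 - 1)(n^4 + n^2 + 1), and n^2 - 1 = (n-1)(n+1).
So n(n^6 - 1) = (n - 1)n(n + 1)(n^4 + n^2 + 1).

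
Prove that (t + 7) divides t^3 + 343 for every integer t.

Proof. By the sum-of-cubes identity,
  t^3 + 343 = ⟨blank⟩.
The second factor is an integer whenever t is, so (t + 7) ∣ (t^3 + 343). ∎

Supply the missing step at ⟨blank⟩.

Polynomial division of t^3 + 343 by t + 7 leaves remainder 0 and quotient t^2 - 7t + 49.
Hence t^3 + 343 = (t + 7)(t^2 - 7t + 49).

(t + 7)(t^2 - 7t + 49)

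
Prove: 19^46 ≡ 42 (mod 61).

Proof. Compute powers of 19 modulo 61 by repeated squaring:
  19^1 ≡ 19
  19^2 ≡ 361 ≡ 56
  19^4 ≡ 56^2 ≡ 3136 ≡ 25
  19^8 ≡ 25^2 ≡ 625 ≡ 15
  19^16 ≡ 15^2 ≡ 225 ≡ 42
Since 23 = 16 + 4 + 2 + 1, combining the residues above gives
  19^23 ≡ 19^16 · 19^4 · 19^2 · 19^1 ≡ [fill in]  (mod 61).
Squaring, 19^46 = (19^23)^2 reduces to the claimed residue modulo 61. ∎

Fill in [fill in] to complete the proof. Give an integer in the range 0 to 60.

Multiply the listed residues: 42 · 25 · 56 · 19 = 1050 → 58800 → 1117200.
Reducing modulo 61: 1117200 = 18314·61 + 46, so 19^23 ≡ 46.

46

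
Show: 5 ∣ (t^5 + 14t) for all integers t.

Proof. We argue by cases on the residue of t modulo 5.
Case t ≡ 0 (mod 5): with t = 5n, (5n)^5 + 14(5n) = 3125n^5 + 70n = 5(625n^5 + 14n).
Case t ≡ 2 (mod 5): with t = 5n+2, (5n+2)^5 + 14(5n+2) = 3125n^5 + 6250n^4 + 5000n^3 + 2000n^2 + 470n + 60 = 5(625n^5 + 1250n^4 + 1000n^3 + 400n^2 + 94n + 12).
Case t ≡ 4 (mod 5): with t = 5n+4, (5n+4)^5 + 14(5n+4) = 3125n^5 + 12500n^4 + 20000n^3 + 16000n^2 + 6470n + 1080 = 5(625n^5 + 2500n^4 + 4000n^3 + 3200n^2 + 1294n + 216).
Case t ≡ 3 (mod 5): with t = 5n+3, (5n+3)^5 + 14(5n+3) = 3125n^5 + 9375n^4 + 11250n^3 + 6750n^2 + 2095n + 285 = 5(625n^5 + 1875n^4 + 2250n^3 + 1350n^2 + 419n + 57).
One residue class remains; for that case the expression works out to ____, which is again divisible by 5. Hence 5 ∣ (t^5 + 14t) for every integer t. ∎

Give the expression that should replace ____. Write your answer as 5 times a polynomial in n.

The residues treated are {0, 2, 4, 3}, so the missing case is t ≡ 1 (mod 5); write t = 5n+1.
Then (5n+1)^5 + 14(5n+1) = 3125n^5 + 3125n^4 + 1250n^3 + 250n^2 + 95n + 15 = 5(625n^5 + 625n^4 + 250n^3 + 50n^2 + 19n + 3).

5(625n^5 + 625n^4 + 250n^3 + 50n^2 + 19n + 3)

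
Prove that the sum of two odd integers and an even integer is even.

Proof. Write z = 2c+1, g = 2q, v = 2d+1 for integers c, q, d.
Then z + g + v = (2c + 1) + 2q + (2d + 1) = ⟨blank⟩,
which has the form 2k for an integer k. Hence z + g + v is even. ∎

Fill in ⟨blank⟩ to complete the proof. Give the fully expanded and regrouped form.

2(c + d + q + 1)

(2c + 1) + 2q + (2d + 1) = 2c + 2d + 2q + 2
= 2(c + d + q + 1).
Since c + d + q + 1 is an integer, the sum is of the form 2k for an integer k.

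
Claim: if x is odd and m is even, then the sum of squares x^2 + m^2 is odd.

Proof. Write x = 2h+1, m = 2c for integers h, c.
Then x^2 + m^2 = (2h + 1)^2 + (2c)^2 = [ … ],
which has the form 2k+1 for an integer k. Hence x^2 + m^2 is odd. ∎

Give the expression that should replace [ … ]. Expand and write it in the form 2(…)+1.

2(2c^2 + 2h^2 + 2h) + 1

Expanding: (2h + 1)^2 + (2c)^2 = 4c^2 + 4h^2 + 4h + 1.
Every term except the constant is even, so this is 2(2c^2 + 2h^2 + 2h) + 1,
and 2c^2 + 2h^2 + 2h ∈ ℤ gives the required form.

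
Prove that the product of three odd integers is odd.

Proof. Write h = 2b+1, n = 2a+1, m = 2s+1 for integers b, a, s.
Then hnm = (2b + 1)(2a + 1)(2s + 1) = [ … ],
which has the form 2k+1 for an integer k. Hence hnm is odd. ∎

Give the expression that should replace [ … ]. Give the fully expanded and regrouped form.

2(4abs + 2ab + 2as + a + 2bs + b + s) + 1

Expanding: (2b + 1)(2a + 1)(2s + 1) = 8abs + 4ab + 4as + 2a + 4bs + 2b + 2s + 1.
Every term except the constant is even, so this is 2(4abs + 2ab + 2as + a + 2bs + b + s) + 1,
and 4abs + 2ab + 2as + a + 2bs + b + s ∈ ℤ gives the required form.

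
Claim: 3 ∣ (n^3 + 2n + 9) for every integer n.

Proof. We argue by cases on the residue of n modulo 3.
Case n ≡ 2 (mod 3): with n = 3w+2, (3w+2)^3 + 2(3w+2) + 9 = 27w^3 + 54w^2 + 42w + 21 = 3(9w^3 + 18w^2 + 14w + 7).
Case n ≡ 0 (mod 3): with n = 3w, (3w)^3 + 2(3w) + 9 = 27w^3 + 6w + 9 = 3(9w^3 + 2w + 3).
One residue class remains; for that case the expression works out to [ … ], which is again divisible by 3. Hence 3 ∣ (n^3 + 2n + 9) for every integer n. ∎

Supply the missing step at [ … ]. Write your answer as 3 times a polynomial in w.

3(9w^3 + 9w^2 + 5w + 4)

The residues treated are {2, 0}, so the missing case is n ≡ 1 (mod 3); write n = 3w+1.
Then (3w+1)^3 + 2(3w+1) + 9 = 27w^3 + 27w^2 + 15w + 12 = 3(9w^3 + 9w^2 + 5w + 4).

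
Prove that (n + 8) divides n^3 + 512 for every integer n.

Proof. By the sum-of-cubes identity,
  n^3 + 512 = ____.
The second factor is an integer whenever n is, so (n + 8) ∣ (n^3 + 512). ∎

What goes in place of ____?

Polynomial division of n^3 + 512 by n + 8 leaves remainder 0 and quotient n^2 - 8n + 64.
Hence n^3 + 512 = (n + 8)(n^2 - 8n + 64).

(n + 8)(n^2 - 8n + 64)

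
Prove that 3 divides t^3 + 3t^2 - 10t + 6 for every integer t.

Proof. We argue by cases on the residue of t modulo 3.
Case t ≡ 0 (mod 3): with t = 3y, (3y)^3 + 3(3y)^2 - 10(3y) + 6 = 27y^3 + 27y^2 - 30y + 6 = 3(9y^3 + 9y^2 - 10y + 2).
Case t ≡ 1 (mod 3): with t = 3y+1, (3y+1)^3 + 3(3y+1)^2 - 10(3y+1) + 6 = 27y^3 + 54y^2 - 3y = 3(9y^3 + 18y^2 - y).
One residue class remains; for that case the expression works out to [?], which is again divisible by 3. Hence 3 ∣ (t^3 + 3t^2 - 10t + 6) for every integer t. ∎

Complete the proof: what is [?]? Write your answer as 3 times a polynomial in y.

3(9y^3 + 27y^2 + 14y + 2)

The residues treated are {0, 1}, so the missing case is t ≡ 2 (mod 3); write t = 3y+2.
Then (3y+2)^3 + 3(3y+2)^2 - 10(3y+2) + 6 = 27y^3 + 81y^2 + 42y + 6 = 3(9y^3 + 27y^2 + 14y + 2).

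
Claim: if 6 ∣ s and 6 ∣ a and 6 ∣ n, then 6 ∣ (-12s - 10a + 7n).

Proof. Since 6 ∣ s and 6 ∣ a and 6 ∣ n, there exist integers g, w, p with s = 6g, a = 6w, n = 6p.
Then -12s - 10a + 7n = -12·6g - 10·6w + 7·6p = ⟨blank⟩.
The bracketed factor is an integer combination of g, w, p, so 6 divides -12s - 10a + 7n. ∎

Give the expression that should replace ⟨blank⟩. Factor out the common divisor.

6(-12g + 7p - 10w)

Each term has a factor of 6: -12·6g - 10·6w + 7·6p = 6·(-12g + 7p - 10w).
Since -12g + 7p - 10w is an integer, 6 ∣ (-12s - 10a + 7n).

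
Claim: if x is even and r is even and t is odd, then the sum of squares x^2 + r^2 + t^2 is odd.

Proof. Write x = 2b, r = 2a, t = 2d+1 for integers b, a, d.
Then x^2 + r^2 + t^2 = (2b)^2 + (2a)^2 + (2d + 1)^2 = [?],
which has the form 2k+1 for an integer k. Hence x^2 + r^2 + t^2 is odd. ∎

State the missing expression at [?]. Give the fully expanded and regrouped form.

2(2a^2 + 2b^2 + 2d^2 + 2d) + 1

(2b)^2 + (2a)^2 + (2d + 1)^2 = 4a^2 + 4b^2 + 4d^2 + 4d + 1
= 2(2a^2 + 2b^2 + 2d^2 + 2d) + 1.
Since 2a^2 + 2b^2 + 2d^2 + 2d is an integer, the sum of squares is of the form 2k+1 for an integer k.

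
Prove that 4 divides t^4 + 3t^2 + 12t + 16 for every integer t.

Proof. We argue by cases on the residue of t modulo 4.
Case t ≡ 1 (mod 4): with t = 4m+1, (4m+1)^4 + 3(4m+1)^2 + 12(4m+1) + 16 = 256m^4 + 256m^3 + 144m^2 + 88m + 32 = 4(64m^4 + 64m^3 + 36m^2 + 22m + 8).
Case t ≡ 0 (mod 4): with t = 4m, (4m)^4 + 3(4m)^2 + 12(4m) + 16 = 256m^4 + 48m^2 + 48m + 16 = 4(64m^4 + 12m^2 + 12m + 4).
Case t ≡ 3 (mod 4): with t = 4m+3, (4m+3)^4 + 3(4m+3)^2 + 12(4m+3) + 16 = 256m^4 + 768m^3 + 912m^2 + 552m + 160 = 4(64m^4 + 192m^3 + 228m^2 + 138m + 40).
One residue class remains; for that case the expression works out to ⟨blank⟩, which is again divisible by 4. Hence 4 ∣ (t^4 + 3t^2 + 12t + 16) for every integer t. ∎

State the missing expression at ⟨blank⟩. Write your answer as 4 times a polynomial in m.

4(64m^4 + 128m^3 + 108m^2 + 56m + 17)

The residues treated are {1, 0, 3}, so the missing case is t ≡ 2 (mod 4); write t = 4m+2.
Then (4m+2)^4 + 3(4m+2)^2 + 12(4m+2) + 16 = 256m^4 + 512m^3 + 432m^2 + 224m + 68 = 4(64m^4 + 128m^3 + 108m^2 + 56m + 17).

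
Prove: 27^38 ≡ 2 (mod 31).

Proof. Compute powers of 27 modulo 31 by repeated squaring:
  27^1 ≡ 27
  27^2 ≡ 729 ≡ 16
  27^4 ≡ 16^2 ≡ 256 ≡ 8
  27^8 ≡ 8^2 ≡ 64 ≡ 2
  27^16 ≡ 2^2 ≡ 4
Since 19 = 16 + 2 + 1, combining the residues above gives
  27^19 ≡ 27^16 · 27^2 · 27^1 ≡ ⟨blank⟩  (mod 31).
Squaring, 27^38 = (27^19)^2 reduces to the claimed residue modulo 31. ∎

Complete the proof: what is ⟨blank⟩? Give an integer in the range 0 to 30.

23

Multiply the listed residues: 4 · 16 · 27 = 64 → 1728.
Reducing modulo 31: 1728 = 55·31 + 23, so 27^19 ≡ 23.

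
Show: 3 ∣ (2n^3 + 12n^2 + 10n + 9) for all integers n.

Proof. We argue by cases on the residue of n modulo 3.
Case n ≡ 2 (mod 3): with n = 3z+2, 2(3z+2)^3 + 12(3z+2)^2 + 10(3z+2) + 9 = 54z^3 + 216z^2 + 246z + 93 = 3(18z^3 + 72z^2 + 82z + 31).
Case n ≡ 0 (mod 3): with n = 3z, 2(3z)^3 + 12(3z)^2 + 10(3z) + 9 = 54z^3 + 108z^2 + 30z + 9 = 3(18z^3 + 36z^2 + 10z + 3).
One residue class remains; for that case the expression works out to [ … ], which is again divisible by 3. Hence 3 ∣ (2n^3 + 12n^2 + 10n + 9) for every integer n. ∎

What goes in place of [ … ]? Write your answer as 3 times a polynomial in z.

3(18z^3 + 54z^2 + 40z + 11)

Only n ≡ 1 (mod 3) is unaccounted for. Put n = 3z+1:
2(3z+1)^3 + 12(3z+1)^2 + 10(3z+1) + 9 expands to 54z^3 + 162z^2 + 120z + 33,
and factoring out 3 leaves 3(18z^3 + 54z^2 + 40z + 11).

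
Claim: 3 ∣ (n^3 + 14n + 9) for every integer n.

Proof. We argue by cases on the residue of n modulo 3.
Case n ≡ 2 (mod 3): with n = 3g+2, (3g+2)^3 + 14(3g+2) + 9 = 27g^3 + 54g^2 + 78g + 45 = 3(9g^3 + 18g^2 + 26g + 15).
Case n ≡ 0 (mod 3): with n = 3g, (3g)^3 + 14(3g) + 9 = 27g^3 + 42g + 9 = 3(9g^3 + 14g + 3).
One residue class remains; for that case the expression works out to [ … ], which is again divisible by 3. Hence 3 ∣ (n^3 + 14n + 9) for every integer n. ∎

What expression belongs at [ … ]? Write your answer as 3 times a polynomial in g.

3(9g^3 + 9g^2 + 17g + 8)

The residues treated are {2, 0}, so the missing case is n ≡ 1 (mod 3); write n = 3g+1.
Then (3g+1)^3 + 14(3g+1) + 9 = 27g^3 + 27g^2 + 51g + 24 = 3(9g^3 + 9g^2 + 17g + 8).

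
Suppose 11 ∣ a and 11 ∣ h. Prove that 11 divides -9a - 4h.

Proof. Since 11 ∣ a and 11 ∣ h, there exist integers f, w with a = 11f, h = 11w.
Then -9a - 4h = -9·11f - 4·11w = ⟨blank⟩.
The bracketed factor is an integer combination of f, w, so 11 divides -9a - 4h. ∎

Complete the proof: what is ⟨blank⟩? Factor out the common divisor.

Each term has a factor of 11: -9·11f - 4·11w = 11·(-9f - 4w).
Since -9f - 4w is an integer, 11 ∣ (-9a - 4h).

11(-9f - 4w)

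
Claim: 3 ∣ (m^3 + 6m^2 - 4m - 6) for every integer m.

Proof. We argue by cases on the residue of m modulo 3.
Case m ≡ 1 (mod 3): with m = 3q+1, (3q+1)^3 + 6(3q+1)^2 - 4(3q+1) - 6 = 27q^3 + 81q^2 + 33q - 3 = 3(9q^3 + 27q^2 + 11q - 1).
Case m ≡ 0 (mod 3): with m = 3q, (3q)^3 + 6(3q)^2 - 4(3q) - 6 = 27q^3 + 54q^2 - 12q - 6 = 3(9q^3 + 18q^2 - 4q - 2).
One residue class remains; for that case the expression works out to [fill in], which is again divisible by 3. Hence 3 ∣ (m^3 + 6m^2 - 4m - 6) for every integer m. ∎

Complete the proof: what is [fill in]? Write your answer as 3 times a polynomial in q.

Only m ≡ 2 (mod 3) is unaccounted for. Put m = 3q+2:
(3q+2)^3 + 6(3q+2)^2 - 4(3q+2) - 6 expands to 27q^3 + 108q^2 + 96q + 18,
and factoring out 3 leaves 3(9q^3 + 36q^2 + 32q + 6).

3(9q^3 + 36q^2 + 32q + 6)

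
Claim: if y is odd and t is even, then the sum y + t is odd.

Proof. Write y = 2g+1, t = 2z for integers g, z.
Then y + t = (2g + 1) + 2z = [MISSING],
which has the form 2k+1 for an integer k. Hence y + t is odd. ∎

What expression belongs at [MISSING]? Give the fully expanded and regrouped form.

2(g + z) + 1

(2g + 1) + 2z = 2g + 2z + 1
= 2(g + z) + 1.
Since g + z is an integer, the sum is of the form 2k+1 for an integer k.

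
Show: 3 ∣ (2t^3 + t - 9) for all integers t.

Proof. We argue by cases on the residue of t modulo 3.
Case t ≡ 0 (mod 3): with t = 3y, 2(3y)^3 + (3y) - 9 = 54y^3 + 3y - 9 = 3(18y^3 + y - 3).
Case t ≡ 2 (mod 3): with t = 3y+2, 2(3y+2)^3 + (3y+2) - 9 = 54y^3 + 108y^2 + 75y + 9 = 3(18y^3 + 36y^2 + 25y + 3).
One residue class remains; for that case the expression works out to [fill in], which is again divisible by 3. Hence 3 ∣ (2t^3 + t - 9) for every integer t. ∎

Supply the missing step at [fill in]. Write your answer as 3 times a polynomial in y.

Only t ≡ 1 (mod 3) is unaccounted for. Put t = 3y+1:
2(3y+1)^3 + (3y+1) - 9 expands to 54y^3 + 54y^2 + 21y - 6,
and factoring out 3 leaves 3(18y^3 + 18y^2 + 7y - 2).

3(18y^3 + 18y^2 + 7y - 2)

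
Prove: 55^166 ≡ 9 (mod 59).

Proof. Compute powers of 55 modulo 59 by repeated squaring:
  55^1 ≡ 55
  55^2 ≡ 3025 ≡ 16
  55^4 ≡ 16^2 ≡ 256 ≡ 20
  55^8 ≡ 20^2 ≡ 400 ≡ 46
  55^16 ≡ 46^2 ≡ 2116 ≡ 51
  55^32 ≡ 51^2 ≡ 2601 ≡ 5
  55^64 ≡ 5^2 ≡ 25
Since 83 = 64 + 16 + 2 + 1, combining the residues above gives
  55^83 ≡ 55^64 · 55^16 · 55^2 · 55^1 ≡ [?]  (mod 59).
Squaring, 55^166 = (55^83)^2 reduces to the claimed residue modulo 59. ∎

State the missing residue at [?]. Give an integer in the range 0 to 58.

55^64 · 55^16 · 55^2 · 55^1 ≡ 25 · 51 · 16 · 55 = 1122000.
1122000 mod 59 = 56, so 55^83 ≡ 56 (mod 59).

56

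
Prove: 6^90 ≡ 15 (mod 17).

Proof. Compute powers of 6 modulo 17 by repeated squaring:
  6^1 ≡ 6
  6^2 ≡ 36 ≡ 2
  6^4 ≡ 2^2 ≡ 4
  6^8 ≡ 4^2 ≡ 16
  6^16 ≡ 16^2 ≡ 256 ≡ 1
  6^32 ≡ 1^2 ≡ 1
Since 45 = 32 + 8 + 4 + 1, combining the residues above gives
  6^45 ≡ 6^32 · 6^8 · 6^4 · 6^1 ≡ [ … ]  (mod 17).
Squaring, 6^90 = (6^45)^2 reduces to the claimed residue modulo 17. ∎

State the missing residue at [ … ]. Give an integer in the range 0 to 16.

6^32 · 6^8 · 6^4 · 6^1 ≡ 1 · 16 · 4 · 6 = 384.
384 mod 17 = 10, so 6^45 ≡ 10 (mod 17).

10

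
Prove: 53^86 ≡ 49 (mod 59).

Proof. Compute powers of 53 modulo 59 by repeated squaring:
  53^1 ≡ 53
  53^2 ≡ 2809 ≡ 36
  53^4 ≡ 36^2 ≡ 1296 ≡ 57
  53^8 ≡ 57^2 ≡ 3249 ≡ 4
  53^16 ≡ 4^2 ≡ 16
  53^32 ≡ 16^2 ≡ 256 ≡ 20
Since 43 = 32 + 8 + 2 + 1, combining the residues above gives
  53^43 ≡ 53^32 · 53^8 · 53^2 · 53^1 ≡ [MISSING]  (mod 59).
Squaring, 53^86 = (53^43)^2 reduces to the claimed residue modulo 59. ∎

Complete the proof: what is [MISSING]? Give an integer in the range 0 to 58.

7

53^32 · 53^8 · 53^2 · 53^1 ≡ 20 · 4 · 36 · 53 = 152640.
152640 mod 59 = 7, so 53^43 ≡ 7 (mod 59).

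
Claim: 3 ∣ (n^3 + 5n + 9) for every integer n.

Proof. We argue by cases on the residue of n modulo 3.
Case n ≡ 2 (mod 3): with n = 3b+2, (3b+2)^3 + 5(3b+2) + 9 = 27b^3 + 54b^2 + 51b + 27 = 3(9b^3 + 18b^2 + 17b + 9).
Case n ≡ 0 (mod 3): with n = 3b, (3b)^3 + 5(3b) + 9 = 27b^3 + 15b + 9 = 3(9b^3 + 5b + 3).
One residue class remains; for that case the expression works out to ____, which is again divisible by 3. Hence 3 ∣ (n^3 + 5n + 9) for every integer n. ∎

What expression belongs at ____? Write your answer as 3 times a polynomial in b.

3(9b^3 + 9b^2 + 8b + 5)

The residues treated are {2, 0}, so the missing case is n ≡ 1 (mod 3); write n = 3b+1.
Then (3b+1)^3 + 5(3b+1) + 9 = 27b^3 + 27b^2 + 24b + 15 = 3(9b^3 + 9b^2 + 8b + 5).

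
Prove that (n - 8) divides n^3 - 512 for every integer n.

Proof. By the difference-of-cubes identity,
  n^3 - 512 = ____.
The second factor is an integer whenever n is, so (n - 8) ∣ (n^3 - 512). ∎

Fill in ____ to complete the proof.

a^3 - b^3 = (a - b)(a^2 + ab + b^2). With a = n, b = 8:
n^3 - 512 = (n - 8)(n^2 + 8n + 64).

(n - 8)(n^2 + 8n + 64)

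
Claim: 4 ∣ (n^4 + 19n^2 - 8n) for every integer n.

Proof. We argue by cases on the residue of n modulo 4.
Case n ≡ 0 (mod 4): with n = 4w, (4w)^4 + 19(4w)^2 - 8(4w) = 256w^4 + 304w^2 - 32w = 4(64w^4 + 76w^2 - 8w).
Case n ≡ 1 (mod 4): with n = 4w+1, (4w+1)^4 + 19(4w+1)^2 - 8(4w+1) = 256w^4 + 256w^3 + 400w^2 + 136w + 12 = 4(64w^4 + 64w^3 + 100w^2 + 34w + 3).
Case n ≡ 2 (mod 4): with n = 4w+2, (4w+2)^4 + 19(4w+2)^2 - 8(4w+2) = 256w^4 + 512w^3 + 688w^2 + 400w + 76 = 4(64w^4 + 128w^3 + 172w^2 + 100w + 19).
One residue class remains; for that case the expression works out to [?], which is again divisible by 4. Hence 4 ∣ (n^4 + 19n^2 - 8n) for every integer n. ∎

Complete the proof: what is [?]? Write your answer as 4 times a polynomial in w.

4(64w^4 + 192w^3 + 292w^2 + 214w + 57)

The residues treated are {0, 1, 2}, so the missing case is n ≡ 3 (mod 4); write n = 4w+3.
Then (4w+3)^4 + 19(4w+3)^2 - 8(4w+3) = 256w^4 + 768w^3 + 1168w^2 + 856w + 228 = 4(64w^4 + 192w^3 + 292w^2 + 214w + 57).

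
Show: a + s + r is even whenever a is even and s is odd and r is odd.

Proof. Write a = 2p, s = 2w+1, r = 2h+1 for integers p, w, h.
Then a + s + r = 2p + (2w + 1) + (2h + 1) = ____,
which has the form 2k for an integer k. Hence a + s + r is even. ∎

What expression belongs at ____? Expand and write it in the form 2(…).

2(h + p + w + 1)

Expanding: 2p + (2w + 1) + (2h + 1) = 2h + 2p + 2w + 2.
Every term is even; pulling out the factor of 2 gives 2(h + p + w + 1).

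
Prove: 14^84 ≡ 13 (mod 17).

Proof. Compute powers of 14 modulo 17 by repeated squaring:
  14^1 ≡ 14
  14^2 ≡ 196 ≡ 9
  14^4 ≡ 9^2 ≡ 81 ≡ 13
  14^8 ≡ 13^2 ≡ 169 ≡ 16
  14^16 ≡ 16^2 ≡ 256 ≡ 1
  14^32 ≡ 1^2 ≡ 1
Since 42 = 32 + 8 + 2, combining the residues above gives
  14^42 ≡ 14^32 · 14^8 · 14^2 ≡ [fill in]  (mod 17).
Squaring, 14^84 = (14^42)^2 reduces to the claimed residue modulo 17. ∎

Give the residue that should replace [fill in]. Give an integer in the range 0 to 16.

8

14^32 · 14^8 · 14^2 ≡ 1 · 16 · 9 = 144.
144 mod 17 = 8, so 14^42 ≡ 8 (mod 17).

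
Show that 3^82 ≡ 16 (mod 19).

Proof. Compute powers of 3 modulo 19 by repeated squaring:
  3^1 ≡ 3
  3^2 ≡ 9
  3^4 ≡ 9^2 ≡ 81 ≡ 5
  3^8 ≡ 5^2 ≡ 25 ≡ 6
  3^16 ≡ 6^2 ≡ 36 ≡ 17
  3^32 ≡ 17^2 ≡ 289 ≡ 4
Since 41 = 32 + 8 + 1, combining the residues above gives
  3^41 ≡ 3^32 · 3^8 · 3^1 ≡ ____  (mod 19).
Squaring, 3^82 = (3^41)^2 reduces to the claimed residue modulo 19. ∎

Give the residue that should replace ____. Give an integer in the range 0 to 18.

3^32 · 3^8 · 3^1 ≡ 4 · 6 · 3 = 72.
72 mod 19 = 15, so 3^41 ≡ 15 (mod 19).

15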